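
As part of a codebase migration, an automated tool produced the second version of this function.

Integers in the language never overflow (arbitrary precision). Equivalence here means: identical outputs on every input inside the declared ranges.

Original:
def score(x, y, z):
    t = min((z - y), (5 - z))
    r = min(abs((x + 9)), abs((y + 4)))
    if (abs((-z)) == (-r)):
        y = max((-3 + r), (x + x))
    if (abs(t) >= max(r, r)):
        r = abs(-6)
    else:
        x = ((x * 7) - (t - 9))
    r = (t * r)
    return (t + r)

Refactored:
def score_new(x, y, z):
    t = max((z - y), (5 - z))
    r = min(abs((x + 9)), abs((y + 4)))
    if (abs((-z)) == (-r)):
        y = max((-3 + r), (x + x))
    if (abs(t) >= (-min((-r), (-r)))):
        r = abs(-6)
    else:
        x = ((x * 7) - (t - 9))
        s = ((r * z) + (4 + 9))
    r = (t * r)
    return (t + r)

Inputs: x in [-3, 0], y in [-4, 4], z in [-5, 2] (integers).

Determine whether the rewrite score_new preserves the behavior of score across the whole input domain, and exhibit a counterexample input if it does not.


Not equivalent: x=-3, y=-4, z=-5 separates them (-7 vs 70).
score: t becomes -1; next r becomes 0; next (abs((-z)) == (-r)) evaluates to false; next (abs(t) >= max(r, r)) evaluates to true; next r becomes 6; next r becomes -6; next final value -7
score_new: t becomes 10; next r becomes 0; next (abs((-z)) == (-r)) evaluates to false; next (abs(t) >= (-min((-r), (-r)))) evaluates to true; next r becomes 6; next r becomes 60; next final value 70
verdict: not equivalent; witness: x=-3, y=-4, z=-5


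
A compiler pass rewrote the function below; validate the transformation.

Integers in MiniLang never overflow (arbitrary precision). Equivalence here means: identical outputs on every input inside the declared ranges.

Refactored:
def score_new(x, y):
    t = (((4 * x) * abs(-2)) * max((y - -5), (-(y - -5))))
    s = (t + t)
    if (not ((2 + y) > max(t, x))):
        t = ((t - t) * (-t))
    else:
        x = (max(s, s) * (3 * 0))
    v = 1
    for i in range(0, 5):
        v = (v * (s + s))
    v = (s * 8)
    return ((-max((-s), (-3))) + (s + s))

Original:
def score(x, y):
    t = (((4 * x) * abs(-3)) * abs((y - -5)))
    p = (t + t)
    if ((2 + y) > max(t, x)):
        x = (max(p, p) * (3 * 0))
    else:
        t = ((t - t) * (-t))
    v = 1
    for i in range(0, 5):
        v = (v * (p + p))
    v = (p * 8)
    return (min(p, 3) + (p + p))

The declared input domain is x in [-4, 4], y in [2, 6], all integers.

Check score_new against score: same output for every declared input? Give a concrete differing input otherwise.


There is a counterexample at x=-4, y=2: -2016 on one side, -1344 on the other.
score: t becomes -336; next p becomes -672; next ((2 + y) > max(t, x)) evaluates to true; next x becomes 0; next v becomes 1; next at i=0:; next v becomes -1344; next at i=1:; next v becomes 1806336; next at i=2:; next v becomes -2427715584; next at i=3:; next v becomes 3262849744896; next at i=4:; next v becomes -4385270057140224; next v becomes -5376; next final value -2016
score_new: t becomes -224; next s becomes -448; next (not ((2 + y) > max(t, x))) evaluates to false; next x becomes 0; next v becomes 1; next at i=0:; next v becomes -896; next at i=1:; next v becomes 802816; next at i=2:; next v becomes -719323136; next at i=3:; next v becomes 644513529856; next at i=4:; next v becomes -577484122750976; next v becomes -3584; next final value -1344
verdict: not equivalent; witness: x=-4, y=2


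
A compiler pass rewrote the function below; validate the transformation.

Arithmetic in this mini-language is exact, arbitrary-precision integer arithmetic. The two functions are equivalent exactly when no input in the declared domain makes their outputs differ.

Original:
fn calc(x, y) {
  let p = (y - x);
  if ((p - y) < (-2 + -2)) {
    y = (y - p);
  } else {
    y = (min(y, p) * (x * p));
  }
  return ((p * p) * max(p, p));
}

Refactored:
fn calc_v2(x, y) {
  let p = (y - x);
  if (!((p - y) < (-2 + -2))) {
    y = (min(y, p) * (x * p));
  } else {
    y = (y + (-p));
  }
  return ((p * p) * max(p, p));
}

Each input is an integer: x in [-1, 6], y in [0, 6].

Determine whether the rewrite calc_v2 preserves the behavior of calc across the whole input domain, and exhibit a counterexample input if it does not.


Behavior is preserved: although boolean connective usage differs; arithmetic usage differs, the outputs never diverge.
Spot check at x=4, y=4 — calc: p = 0; ((p - y) < (-2 + -2)) -> false; y = 0; return 0. calc_v2: p = 0; (!((p - y) < (-2 + -2))) -> true; y = 0; return 0. Both give 0.
Across all 56 domain points the two functions coincide.
verdict: equivalent


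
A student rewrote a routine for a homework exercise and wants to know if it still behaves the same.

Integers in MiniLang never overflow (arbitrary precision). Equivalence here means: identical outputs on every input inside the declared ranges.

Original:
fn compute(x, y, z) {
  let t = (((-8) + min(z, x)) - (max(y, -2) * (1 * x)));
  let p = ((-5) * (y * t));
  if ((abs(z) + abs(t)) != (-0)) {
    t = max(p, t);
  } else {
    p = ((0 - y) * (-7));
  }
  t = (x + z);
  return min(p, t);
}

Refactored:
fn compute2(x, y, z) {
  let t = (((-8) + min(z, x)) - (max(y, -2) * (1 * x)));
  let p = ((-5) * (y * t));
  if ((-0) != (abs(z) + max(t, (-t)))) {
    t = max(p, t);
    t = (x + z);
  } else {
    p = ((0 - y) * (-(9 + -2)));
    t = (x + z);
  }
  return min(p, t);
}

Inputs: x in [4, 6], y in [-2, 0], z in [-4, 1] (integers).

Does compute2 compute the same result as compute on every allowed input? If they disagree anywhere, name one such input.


Equivalent — the differences include constant usage differs, and arithmetic usage differs, and statement counts differ, and min/max/abs usage differs, yet no declared input distinguishes the two.
Spot check at x=4, y=-1, z=1 — compute: t becomes -3; next p becomes -15; next ((abs(z) + abs(t)) != (-0)) evaluates to true; next t becomes -3; next t becomes 5; next final value -15. compute2: t becomes -3; next p becomes -15; next ((-0) != (abs(z) + max(t, (-t)))) evaluates to true; next t becomes -3; next t becomes 5; next final value -15. Both give -15.
Checked all 54 inputs in the declared domain: the outputs agree on every one.
verdict: equivalent


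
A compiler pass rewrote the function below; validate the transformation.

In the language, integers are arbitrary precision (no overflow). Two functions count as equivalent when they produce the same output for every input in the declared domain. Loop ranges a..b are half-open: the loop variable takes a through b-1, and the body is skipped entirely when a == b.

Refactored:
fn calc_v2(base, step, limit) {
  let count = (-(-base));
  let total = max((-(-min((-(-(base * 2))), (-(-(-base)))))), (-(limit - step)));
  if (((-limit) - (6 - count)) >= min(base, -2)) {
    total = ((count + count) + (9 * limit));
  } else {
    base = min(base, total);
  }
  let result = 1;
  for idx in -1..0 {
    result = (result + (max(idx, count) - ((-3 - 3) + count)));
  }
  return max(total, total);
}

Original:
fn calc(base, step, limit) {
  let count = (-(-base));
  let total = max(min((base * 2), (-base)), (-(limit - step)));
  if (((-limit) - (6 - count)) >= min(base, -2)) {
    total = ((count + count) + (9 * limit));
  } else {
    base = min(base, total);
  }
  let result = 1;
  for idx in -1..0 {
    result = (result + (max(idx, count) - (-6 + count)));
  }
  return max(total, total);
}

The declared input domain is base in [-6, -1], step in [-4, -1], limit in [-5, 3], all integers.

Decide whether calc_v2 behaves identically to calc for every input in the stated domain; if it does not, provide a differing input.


The two versions differ — the changes include arithmetic usage differs; constant usage differs.
As a probe, take base=-2, step=-1, limit=0: calc runs count=-2, then total=-1, then (((-limit) - (6 - count)) >= min(base, -2)) is false, then base=-2, then result=1, then (idx=-1), then result=8, then returns -1; calc_v2 runs count=-2, then total=-1, then (((-limit) - (6 - count)) >= min(base, -2)) is false, then base=-2, then result=1, then (idx=-1), then result=8, then returns -1; both end at -1.
An exhaustive pass over the 216 declared inputs shows identical outputs.
verdict: equivalent


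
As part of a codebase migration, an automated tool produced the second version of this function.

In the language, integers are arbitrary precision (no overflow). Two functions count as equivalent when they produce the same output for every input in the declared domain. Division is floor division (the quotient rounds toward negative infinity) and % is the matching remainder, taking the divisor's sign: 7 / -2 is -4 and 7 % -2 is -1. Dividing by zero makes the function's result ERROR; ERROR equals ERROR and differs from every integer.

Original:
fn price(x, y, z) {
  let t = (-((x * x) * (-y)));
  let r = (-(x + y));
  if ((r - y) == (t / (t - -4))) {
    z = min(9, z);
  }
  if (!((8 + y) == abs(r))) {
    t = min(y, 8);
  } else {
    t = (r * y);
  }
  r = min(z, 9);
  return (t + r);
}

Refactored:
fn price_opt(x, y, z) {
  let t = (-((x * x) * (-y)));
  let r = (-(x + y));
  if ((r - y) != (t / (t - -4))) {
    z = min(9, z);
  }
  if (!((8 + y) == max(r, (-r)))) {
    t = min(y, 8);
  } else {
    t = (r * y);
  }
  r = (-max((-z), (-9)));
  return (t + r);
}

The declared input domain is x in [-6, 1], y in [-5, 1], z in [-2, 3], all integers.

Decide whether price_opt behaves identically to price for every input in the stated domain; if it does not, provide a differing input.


The one real change (`((r - y) == (t / (t - -4)))` became `((r - y) != (t / (t - -4)))`) has no effect anywhere in the declared ranges.
One worked example (x=-5, y=1, z=3) — price: t := 25 | r := 4 | ((r - y) == (t / (t - -4))): false | (!((8 + y) == abs(r))): true | t := 1 | r := 3 | result 4; price_opt: t := 25 | r := 4 | ((r - y) != (t / (t - -4))): true | z := 3 | (!((8 + y) == max(r, (-r)))): true | t := 1 | r := 3 | result 4; agreement on 4.
Every one of the 336 inputs gives matching results.
verdict: equivalent


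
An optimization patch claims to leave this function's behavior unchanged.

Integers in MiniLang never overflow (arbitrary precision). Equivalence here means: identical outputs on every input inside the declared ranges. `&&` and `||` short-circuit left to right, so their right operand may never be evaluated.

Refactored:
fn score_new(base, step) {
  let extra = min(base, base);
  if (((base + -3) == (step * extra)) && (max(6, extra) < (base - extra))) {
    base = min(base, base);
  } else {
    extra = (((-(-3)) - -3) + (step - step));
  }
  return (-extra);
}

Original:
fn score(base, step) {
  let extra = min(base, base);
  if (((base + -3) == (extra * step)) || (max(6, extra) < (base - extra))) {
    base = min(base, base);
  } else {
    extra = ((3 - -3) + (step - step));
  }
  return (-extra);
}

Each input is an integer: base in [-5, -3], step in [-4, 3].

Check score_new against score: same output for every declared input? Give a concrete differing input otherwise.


On input base=-3, step=2, score returns 3 while score_new returns -6.
verdict: not equivalent; witness: base=-3, step=2


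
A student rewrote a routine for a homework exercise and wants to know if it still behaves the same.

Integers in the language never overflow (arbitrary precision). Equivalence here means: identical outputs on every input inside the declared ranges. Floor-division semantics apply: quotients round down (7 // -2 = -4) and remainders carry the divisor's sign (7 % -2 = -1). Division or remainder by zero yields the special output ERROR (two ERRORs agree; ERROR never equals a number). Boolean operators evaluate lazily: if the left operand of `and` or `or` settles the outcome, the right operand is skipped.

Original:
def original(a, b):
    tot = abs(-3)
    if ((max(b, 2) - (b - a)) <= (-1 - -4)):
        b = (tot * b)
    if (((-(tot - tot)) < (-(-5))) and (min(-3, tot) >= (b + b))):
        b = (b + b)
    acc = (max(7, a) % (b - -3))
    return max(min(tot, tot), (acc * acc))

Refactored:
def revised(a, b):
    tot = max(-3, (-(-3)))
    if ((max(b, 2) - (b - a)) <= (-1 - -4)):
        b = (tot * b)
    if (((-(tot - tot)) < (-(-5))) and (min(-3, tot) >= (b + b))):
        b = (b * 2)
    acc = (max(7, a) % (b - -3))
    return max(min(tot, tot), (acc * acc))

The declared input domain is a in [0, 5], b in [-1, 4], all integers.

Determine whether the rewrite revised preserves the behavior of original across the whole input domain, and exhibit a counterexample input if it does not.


Side by side, the visible changes include: min/max/abs usage differs; also arithmetic usage differs; also constant usage differs.
As a probe, take a=3, b=1: original runs tot := 3 | ((max(b, 2) - (b - a)) <= (-1 - -4)): false | (((-(tot - tot)) < (-(-5))) and (min(-3, tot) >= (b + b))): false | acc := 3 | result 9; revised runs tot := 3 | ((max(b, 2) - (b - a)) <= (-1 - -4)): false | (((-(tot - tot)) < (-(-5))) and (min(-3, tot) >= (b + b))): false | acc := 3 | result 9; both end at 9.
Across all 36 domain points the two functions coincide.
verdict: equivalent


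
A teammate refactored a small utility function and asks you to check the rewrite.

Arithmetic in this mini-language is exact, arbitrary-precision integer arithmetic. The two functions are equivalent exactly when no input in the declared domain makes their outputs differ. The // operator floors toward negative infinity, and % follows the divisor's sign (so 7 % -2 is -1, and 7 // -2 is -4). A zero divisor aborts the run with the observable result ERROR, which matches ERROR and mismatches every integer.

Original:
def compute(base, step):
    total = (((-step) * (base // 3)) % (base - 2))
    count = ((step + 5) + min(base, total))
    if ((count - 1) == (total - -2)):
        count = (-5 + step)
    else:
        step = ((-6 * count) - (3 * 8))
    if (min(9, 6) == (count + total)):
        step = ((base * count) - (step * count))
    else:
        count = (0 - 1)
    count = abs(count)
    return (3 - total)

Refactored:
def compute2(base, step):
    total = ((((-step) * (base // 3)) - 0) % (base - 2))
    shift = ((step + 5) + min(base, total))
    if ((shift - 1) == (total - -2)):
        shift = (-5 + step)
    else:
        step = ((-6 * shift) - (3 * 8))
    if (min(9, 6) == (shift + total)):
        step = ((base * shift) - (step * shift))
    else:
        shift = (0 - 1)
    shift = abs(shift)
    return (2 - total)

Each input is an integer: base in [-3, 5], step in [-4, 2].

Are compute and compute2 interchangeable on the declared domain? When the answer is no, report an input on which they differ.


Run the pair on base=-3, step=-4.
compute: total becomes -4; next count becomes -3; next ((count - 1) == (total - -2)) evaluates to false; next step becomes -6; next (min(9, 6) == (count + total)) evaluates to false; next count becomes -1; next count becomes 1; next final value 7
compute2: total becomes -4; next shift becomes -3; next ((shift - 1) == (total - -2)) evaluates to false; next step becomes -6; next (min(9, 6) == (shift + total)) evaluates to false; next shift becomes -1; next shift becomes 1; next final value 6
7 vs 6 — the two versions disagree here.
verdict: not equivalent; witness: base=-3, step=-4


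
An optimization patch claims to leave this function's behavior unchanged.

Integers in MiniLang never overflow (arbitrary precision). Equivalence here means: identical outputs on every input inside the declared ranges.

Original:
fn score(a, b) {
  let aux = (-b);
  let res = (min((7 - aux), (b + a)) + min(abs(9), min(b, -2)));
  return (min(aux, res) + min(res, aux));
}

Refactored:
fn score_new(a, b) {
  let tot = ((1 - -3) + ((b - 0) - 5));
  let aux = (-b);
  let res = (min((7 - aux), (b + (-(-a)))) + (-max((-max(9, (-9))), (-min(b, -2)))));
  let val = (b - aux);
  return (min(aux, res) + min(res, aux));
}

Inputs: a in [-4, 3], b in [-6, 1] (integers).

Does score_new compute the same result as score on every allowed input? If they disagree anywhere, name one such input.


Differences: constant usage differs, plus local variable names differ, plus min/max/abs usage differs, plus arithmetic usage differs, plus statement counts differ — yet all 64 inputs agree.
verdict: equivalent


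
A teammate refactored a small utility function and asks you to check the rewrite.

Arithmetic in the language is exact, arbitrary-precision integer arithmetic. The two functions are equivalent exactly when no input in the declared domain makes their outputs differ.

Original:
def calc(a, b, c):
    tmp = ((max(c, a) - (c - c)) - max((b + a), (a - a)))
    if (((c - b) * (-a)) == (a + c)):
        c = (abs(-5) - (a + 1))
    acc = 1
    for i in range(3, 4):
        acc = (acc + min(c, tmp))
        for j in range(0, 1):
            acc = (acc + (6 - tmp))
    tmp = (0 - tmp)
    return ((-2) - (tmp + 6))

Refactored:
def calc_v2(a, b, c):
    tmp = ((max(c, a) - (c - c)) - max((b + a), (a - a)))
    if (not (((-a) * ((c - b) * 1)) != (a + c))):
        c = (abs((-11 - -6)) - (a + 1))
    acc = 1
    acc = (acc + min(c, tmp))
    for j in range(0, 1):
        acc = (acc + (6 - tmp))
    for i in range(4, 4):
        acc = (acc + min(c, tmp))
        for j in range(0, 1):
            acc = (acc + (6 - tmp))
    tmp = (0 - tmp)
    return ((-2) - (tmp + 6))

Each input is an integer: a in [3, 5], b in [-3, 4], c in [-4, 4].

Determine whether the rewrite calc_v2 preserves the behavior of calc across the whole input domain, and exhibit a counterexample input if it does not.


Equivalent — the differences include constant usage differs, plus arithmetic usage differs, plus comparison usage differs, plus loop structure differs, plus min/max/abs usage differs, plus statement counts differ, plus boolean connective usage differs, yet no declared input distinguishes the two.
One worked example (a=5, b=4, c=-2) — calc: tmp becomes -4; next (((c - b) * (-a)) == (a + c)) evaluates to false; next acc becomes 1; next at i=3:; next acc becomes -3; next at j=0:; next acc becomes 7; next tmp becomes 4; next final value -12; calc_v2: tmp becomes -4; next (not (((-a) * ((c - b) * 1)) != (a + c))) evaluates to false; next acc becomes 1; next acc becomes -3; next at j=0:; next acc becomes 7; next i never enters its loop body; next tmp becomes 4; next final value -12; agreement on -12.
An exhaustive pass over the 216 declared inputs shows identical outputs.
verdict: equivalent


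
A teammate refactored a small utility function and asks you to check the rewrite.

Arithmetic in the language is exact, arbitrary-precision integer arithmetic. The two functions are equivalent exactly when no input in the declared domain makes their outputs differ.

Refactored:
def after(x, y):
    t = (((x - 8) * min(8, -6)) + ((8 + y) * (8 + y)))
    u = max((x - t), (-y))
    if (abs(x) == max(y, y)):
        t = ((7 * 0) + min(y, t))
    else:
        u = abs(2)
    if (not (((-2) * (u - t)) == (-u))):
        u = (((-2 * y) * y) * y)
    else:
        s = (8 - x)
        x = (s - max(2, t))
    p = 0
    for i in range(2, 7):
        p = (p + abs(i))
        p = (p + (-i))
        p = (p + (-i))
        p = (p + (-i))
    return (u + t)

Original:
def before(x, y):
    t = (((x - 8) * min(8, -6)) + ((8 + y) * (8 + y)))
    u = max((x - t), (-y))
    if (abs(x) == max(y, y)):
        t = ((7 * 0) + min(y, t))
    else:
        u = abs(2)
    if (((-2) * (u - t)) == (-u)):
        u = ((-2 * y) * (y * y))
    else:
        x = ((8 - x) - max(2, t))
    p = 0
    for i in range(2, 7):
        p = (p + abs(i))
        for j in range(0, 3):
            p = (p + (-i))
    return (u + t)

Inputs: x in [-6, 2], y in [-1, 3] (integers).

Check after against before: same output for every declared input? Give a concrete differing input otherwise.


The rewrite breaks on x=-6, y=0, where the results are 150 and 148.
before: t := 148 | u := 0 | (abs(x) == max(y, y)): false | u := 2 | (((-2) * (u - t)) == (-u)): false | x := -134 | p := 0 | iter i=2: | p := 2 | iter j=0: | p := 0 | iter j=1: | p := -2 | iter j=2: | p := -4 | iter i=3: | p := -1 | iter j=0: | p := -4 | iter j=1: | p := -7 | iter j=2: | p := -10 | iter i=4: | p := -6 | iter j=0: | p := -10 | iter j=1: | p := -14 | iter j=2: | p := -18 | iter i=5: | p := -13 | iter j=0: | p := -18 | iter j=1: | p := -23 | iter j=2: | p := -28 | iter i=6: | p := -22 | iter j=0: | p := -28 | iter j=1: | p := -34 | iter j=2: | p := -40 | result 150
after: t := 148 | u := 0 | (abs(x) == max(y, y)): false | u := 2 | (not (((-2) * (u - t)) == (-u))): true | u := 0 | p := 0 | iter i=2: | p := 2 | p := 0 | p := -2 | p := -4 | iter i=3: | p := -1 | p := -4 | p := -7 | p := -10 | iter i=4: | p := -6 | p := -10 | p := -14 | p := -18 | iter i=5: | p := -13 | p := -18 | p := -23 | p := -28 | iter i=6: | p := -22 | p := -28 | p := -34 | p := -40 | result 148
verdict: not equivalent; witness: x=-6, y=0


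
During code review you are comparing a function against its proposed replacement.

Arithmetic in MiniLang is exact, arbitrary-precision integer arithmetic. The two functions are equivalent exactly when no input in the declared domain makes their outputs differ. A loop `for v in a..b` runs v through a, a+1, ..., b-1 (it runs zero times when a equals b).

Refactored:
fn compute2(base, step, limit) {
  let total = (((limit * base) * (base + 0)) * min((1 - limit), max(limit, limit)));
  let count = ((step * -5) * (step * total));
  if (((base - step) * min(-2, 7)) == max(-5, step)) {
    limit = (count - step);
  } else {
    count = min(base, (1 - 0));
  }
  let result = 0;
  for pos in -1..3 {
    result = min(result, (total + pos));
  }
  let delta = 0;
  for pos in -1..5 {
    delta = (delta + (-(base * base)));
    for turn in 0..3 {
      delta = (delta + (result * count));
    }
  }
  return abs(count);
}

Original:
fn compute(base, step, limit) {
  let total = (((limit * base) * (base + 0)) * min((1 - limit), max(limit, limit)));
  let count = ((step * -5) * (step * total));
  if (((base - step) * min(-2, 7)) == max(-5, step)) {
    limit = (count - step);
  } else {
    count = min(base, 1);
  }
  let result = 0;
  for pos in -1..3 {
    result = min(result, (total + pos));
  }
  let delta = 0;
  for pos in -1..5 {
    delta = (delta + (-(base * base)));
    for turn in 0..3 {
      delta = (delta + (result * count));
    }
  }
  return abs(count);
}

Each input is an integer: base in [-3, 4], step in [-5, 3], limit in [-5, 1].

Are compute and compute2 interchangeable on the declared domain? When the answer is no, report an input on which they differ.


Equivalent — the differences include constant usage differs; and arithmetic usage differs, yet no declared input distinguishes the two.
Spot check at base=-2, step=-1, limit=-4 — compute: total=64, then count=-320, then (((base - step) * min(-2, 7)) == max(-5, step)) is false, then count=-2, then result=0, then (pos=-1), then result=0, then (pos=0), then result=0, then (pos=1), then result=0, then (pos=2), then result=0, then delta=0, then (pos=-1), then delta=-4, then (turn=0), then delta=-4, then (turn=1), then delta=-4, then (turn=2), then delta=-4, then (pos=0), then delta=-8, then (turn=0), then delta=-8, then (turn=1), then delta=-8, then (turn=2), then delta=-8, then (pos=1), then delta=-12, then (turn=0), then delta=-12, then (turn=1), then delta=-12, then (turn=2), then delta=-12, then (pos=2), then delta=-16, then (turn=0), then delta=-16, then (turn=1), then delta=-16, then (turn=2), then delta=-16, then (pos=3), then delta=-20, then (turn=0), then delta=-20, then (turn=1), then delta=-20, then (turn=2), then delta=-20, then (pos=4), then delta=-24, then (turn=0), then delta=-24, then (turn=1), then delta=-24, then (turn=2), then delta=-24, then returns 2. compute2: total=64, then count=-320, then (((base - step) * min(-2, 7)) == max(-5, step)) is false, then count=-2, then result=0, then (pos=-1), then result=0, then (pos=0), then result=0, then (pos=1), then result=0, then (pos=2), then result=0, then delta=0, then (pos=-1), then delta=-4, then (turn=0), then delta=-4, then (turn=1), then delta=-4, then (turn=2), then delta=-4, then (pos=0), then delta=-8, then (turn=0), then delta=-8, then (turn=1), then delta=-8, then (turn=2), then delta=-8, then (pos=1), then delta=-12, then (turn=0), then delta=-12, then (turn=1), then delta=-12, then (turn=2), then delta=-12, then (pos=2), then delta=-16, then (turn=0), then delta=-16, then (turn=1), then delta=-16, then (turn=2), then delta=-16, then (pos=3), then delta=-20, then (turn=0), then delta=-20, then (turn=1), then delta=-20, then (turn=2), then delta=-20, then (pos=4), then delta=-24, then (turn=0), then delta=-24, then (turn=1), then delta=-24, then (turn=2), then delta=-24, then returns 2. Both give 2.
Across all 504 domain points the two functions coincide.
verdict: equivalent


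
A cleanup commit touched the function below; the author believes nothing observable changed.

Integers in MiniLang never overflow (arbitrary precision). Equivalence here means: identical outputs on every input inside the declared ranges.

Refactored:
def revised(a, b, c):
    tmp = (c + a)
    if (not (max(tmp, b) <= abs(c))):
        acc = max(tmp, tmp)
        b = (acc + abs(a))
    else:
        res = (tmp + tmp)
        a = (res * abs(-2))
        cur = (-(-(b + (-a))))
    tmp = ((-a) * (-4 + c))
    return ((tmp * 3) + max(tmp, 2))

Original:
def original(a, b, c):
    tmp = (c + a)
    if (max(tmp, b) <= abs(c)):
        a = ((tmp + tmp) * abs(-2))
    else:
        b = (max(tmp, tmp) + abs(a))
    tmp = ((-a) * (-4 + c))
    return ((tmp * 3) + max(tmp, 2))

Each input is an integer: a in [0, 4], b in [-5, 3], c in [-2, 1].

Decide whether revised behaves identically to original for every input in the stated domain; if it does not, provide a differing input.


Comparing the listings, the differences include: local variable names differ; and boolean connective usage differs; and arithmetic usage differs; and statement counts differ.
As a probe, take a=0, b=-1, c=1: original runs tmp = 1; (max(tmp, b) <= abs(c)) -> true; a = 4; tmp = 12; return 48; revised runs tmp = 1; (not (max(tmp, b) <= abs(c))) -> false; res = 2; a = 4; cur = -5; tmp = 12; return 48; both end at 48.
Across all 180 domain points the two functions coincide.
verdict: equivalent


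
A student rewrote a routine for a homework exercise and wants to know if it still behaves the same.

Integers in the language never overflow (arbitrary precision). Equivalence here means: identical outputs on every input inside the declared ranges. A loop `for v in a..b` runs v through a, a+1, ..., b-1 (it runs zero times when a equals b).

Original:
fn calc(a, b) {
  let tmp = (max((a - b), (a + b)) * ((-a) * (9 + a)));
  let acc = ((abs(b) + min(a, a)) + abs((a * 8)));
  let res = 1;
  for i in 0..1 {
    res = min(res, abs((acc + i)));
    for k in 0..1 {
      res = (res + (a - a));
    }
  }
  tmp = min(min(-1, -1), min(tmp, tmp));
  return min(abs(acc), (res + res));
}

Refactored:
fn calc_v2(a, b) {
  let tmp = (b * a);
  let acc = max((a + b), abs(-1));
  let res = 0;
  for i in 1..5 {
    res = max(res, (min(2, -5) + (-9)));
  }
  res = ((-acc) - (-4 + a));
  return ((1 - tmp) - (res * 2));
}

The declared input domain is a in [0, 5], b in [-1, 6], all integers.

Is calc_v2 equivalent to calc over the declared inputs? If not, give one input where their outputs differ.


Run the pair on a=0, b=-1.
calc: tmp = 0; acc = 1; res = 1; [i=0]; res = 1; [k=0]; res = 1; tmp = -1; return 1
calc_v2: tmp = 0; acc = 1; res = 0; [i=1]; res = 0; [i=2]; res = 0; [i=3]; res = 0; [i=4]; res = 0; res = 3; return -5
1 != -5, so the rewrite changes behavior.
verdict: not equivalent; witness: a=0, b=-1


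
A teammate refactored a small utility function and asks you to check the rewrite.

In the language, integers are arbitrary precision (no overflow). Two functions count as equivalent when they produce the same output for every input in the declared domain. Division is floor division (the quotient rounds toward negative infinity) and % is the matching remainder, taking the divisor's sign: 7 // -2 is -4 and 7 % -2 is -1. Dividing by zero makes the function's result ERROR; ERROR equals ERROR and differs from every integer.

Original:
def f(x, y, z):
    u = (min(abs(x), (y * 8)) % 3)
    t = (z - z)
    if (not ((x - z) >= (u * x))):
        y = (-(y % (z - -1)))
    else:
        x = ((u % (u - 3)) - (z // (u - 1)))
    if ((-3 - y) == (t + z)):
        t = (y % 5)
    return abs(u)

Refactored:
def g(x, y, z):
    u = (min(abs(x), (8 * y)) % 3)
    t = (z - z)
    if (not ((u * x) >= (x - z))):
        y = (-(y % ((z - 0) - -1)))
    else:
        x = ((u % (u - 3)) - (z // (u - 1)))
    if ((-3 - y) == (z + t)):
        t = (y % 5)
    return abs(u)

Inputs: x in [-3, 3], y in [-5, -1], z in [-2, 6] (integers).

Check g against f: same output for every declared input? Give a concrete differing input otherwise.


Run the pair on x=-3, y=-5, z=-1.
f: u=2, then t=0, then (not ((x - z) >= (u * x))) is false, then x=1, then ((-3 - y) == (t + z)) is false, then returns 2
g: u=2, then t=0, then (not ((u * x) >= (x - z))) is true, then a zero divisor aborts: ERROR
2 != ERROR, so the rewrite changes behavior.
verdict: not equivalent; witness: x=-3, y=-5, z=-1


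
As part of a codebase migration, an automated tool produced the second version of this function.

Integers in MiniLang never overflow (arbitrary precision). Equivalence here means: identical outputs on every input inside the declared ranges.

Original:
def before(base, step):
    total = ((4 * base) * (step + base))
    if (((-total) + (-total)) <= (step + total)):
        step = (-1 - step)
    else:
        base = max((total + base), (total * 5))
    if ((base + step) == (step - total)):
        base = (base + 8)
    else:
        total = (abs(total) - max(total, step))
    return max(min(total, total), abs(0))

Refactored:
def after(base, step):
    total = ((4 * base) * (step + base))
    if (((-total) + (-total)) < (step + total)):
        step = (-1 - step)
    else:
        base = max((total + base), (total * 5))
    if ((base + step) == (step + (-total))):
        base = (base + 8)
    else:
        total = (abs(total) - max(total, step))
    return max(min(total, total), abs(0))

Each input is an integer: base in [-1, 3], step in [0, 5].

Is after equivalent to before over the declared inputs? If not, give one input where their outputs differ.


Equivalent. The one real change (`(((-total) + (-total)) <= (step + total))` became `(((-total) + (-total)) < (step + total))`) has no effect anywhere in the declared ranges.
Sweeping the whole domain (30 inputs) finds no disagreement.
Spot check at base=2, step=2 — before: total := 32 | (((-total) + (-total)) <= (step + total)): true | step := -3 | ((base + step) == (step - total)): false | total := 0 | result 0. after: total := 32 | (((-total) + (-total)) < (step + total)): true | step := -3 | ((base + step) == (step + (-total))): false | total := 0 | result 0. Both give 0.
verdict: equivalent


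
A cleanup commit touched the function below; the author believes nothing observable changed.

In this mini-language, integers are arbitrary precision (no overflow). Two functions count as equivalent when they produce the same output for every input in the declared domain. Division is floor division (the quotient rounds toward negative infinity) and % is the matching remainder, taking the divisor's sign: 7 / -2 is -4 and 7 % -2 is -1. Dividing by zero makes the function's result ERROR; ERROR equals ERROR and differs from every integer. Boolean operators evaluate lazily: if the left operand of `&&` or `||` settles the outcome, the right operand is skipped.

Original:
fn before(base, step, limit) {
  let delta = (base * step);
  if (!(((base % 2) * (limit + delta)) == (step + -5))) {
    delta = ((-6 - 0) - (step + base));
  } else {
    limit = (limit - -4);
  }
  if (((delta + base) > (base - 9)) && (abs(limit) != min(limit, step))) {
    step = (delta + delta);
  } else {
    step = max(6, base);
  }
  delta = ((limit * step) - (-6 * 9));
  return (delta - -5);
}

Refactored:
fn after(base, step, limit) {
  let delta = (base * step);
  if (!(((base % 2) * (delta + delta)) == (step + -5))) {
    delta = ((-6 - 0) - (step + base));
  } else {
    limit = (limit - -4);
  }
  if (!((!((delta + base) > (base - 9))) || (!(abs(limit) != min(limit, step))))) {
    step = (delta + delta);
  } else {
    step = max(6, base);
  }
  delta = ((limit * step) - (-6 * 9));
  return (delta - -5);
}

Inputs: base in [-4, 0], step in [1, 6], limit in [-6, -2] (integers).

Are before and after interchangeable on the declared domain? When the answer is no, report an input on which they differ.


There is a counterexample at base=-1, step=1, limit=-3: 65 on one side, 95 on the other.
before: delta := -1 | (!(((base % 2) * (limit + delta)) == (step + -5))): false | limit := 1 | (((delta + base) > (base - 9)) && (abs(limit) != min(limit, step))): false | step := 6 | delta := 60 | result 65
after: delta := -1 | (!(((base % 2) * (delta + delta)) == (step + -5))): true | delta := -6 | (!((!((delta + base) > (base - 9))) || (!(abs(limit) != min(limit, step))))): true | step := -12 | delta := 90 | result 95
verdict: not equivalent; witness: base=-1, step=1, limit=-3


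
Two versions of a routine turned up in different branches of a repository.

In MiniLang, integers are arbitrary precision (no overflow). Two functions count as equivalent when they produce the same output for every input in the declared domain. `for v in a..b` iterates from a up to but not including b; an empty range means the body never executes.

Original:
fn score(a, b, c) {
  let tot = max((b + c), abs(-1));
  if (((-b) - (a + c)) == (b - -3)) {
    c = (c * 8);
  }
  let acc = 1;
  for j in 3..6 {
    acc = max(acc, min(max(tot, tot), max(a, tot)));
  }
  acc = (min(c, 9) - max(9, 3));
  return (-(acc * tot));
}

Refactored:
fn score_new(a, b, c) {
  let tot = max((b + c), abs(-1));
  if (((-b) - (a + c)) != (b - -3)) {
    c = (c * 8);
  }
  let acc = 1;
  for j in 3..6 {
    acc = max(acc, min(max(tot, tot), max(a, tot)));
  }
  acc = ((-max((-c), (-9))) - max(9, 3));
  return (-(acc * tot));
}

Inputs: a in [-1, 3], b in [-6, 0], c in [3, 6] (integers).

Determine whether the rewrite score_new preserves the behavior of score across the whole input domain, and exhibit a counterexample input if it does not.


Evaluate both at a=-1, b=-6, c=3.
score: tot := 1 | (((-b) - (a + c)) == (b - -3)): false | acc := 1 | iter j=3: | acc := 1 | iter j=4: | acc := 1 | iter j=5: | acc := 1 | acc := -6 | result 6
score_new: tot := 1 | (((-b) - (a + c)) != (b - -3)): true | c := 24 | acc := 1 | iter j=3: | acc := 1 | iter j=4: | acc := 1 | iter j=5: | acc := 1 | acc := 0 | result 0
6 != 0, so the rewrite changes behavior.
verdict: not equivalent; witness: a=-1, b=-6, c=3


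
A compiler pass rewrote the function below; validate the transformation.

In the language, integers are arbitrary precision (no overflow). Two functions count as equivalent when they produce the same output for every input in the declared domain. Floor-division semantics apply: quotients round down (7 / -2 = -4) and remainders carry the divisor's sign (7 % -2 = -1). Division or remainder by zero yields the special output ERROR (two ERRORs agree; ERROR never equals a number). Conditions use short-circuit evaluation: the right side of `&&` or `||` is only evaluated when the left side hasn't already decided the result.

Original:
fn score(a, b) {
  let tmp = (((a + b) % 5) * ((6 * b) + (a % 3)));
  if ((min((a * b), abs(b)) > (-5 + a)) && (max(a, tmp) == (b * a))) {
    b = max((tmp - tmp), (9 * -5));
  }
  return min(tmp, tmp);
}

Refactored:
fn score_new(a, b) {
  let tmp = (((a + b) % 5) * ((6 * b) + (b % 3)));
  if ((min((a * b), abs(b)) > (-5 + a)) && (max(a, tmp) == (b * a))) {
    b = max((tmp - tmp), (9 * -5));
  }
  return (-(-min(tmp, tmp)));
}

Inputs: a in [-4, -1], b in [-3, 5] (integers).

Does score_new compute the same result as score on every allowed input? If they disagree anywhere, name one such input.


Try a=-4, b=-3.
score: tmp := -48 | ((min((a * b), abs(b)) > (-5 + a)) && (max(a, tmp) == (b * a))): false | result -48
score_new: tmp := -54 | ((min((a * b), abs(b)) > (-5 + a)) && (max(a, tmp) == (b * a))): false | result -54
-48 and -54 differ, so these are not the same function on this domain.
verdict: not equivalent; witness: a=-4, b=-3


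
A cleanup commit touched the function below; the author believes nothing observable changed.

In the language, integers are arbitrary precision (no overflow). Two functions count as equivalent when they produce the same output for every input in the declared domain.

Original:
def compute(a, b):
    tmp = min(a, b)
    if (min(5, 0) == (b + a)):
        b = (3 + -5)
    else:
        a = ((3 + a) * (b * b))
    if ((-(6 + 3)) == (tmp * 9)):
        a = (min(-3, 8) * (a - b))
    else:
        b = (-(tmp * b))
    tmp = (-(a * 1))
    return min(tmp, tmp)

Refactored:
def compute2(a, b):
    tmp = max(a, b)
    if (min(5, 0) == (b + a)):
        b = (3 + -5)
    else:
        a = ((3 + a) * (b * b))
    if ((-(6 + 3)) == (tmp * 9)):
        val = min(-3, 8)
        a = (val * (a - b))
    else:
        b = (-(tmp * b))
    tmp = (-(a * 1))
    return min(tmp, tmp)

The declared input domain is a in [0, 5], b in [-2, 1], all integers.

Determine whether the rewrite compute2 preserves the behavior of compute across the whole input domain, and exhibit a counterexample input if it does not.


There is a counterexample at a=0, b=-1: 12 on one side, -3 on the other.
compute: tmp = -1; (min(5, 0) == (b + a)) -> false; a = 3; ((-(6 + 3)) == (tmp * 9)) -> true; a = -12; tmp = 12; return 12
compute2: tmp = 0; (min(5, 0) == (b + a)) -> false; a = 3; ((-(6 + 3)) == (tmp * 9)) -> false; b = 0; tmp = -3; return -3
verdict: not equivalent; witness: a=0, b=-1


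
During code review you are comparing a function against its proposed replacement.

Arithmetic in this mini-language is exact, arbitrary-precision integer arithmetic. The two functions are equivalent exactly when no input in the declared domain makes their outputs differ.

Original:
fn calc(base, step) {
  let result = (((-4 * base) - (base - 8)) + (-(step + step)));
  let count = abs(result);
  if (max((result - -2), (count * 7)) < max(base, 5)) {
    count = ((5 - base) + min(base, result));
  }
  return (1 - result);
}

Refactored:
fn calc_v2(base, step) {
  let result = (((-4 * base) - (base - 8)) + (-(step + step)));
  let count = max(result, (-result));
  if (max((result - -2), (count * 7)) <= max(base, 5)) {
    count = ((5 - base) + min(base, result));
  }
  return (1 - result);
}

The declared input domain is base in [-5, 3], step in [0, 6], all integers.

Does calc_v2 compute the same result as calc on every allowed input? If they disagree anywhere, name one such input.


Although `(max((result - -2), (count * 7)) < max(base, 5))` became `(max((result - -2), (count * 7)) <= max(base, 5))`, no input in the stated domain can expose it; all 63 inputs agree.
verdict: equivalent


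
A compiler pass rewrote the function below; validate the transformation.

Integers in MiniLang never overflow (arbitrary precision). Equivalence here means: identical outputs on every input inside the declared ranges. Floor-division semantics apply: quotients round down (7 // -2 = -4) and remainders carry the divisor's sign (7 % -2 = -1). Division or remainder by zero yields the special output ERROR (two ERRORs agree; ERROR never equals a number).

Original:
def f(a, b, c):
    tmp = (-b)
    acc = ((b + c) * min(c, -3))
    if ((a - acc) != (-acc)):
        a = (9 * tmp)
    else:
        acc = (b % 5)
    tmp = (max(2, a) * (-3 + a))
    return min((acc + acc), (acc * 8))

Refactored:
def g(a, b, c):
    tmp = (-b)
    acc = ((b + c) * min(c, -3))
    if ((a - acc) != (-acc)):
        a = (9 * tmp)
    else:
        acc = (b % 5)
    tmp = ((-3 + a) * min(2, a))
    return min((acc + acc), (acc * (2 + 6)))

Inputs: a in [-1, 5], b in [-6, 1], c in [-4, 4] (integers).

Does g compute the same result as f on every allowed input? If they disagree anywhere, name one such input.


Although `max(2, a)` became `min(2, a)`, no input in the stated domain can expose it; all 504 inputs agree.
verdict: equivalent
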